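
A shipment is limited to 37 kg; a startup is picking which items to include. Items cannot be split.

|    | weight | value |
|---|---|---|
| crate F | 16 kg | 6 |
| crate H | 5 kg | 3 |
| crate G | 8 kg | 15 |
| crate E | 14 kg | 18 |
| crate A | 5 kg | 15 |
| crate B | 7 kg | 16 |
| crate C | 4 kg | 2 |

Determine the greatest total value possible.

This is a 0-1 knapsack instance.
Allowing fractional choices, the relaxed optimum would be about 65.8, but items are indivisible.
crate H + crate G + crate E + crate A + crate C: weight 5 + 8 + 14 + 5 + 4 = 36 ≤ 37, value 3 + 15 + 18 + 15 + 2 = 53.
crate H + crate E + crate A + crate B + crate C: weight 5 + 14 + 5 + 7 + 4 = 35 ≤ 37, value 3 + 18 + 15 + 16 + 2 = 54.
crate G + crate E + crate A + crate B: weight 8 + 14 + 5 + 7 = 34 ≤ 37, value 15 + 18 + 15 + 16 = 64.
Best is crate G, crate E, crate A, and crate B with total value 64.

64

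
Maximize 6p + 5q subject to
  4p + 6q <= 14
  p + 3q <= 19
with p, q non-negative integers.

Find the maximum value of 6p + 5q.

18

(p,q)=(3,0): 4·3+6·0=12≤14, 1·3+3·0=3≤19, objective 18.
(p,q)=(2,1): 4·2+6·1=14≤14, 1·2+3·1=5≤19, objective 17.
(p,q)=(2,0): 4·2+6·0=8≤14, 1·2+3·0=2≤19, objective 12.
Maximum is 18 at (p,q)=(3,0).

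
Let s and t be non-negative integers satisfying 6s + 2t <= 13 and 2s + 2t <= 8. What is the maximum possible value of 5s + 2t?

(s,t)=(1,3): 6·1+2·3=12≤13, 2·1+2·3=8≤8, objective 11.
(s,t)=(1,2): 6·1+2·2=10≤13, 2·1+2·2=6≤8, objective 9.
Maximum is 11 at (s,t)=(1,3).

11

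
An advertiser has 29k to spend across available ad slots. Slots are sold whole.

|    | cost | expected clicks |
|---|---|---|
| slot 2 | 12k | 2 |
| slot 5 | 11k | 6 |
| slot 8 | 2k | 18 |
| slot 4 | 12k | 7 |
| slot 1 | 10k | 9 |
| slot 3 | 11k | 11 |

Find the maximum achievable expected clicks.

38

This is a 0-1 knapsack instance.
Allowing fractional choices, the relaxed optimum would be about 41.5, but ad slots are indivisible.
slot 8 + slot 1 + slot 3: cost 2 + 10 + 11 = 23 ≤ 29, expected clicks 18 + 9 + 11 = 38.
slot 8 + slot 4 + slot 3: cost 2 + 12 + 11 = 25 ≤ 29, expected clicks 18 + 7 + 11 = 36.
Best is slot 8, slot 1, and slot 3 with total expected clicks 38.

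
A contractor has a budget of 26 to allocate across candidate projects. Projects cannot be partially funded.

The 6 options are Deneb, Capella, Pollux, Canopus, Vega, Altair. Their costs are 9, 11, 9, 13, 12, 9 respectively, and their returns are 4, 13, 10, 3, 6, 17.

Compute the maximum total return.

Allowing fractional choices, the relaxed optimum would be about 36.7, but projects are indivisible.
Pollux + Altair: cost 9 + 9 = 18 ≤ 26, return 10 + 17 = 27.
Capella + Altair: cost 11 + 9 = 20 ≤ 26, return 13 + 17 = 30.
Best is Capella and Altair with total return 30.

30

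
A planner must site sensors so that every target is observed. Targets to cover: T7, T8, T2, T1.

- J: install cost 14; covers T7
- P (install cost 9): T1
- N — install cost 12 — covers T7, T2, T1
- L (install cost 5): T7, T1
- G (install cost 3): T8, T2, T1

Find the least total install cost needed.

Choose L and G: together they cover T7, T8, T2, T1 — every target.
Total install cost: 5 + 3 = 8.
No cover costs less than 8.

8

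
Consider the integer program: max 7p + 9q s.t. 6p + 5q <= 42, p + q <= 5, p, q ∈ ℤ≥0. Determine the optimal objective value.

45

(p,q)=(0,5) is feasible, giving 45.
(p,q)=(1,4) is feasible, giving 43.
No feasible integer point exceeds 45.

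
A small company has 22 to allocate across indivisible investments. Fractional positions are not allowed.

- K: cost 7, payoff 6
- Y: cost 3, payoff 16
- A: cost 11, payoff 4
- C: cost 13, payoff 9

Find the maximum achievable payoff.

This is an integer program with binary decision variables.
K + Y + A: cost 7 + 3 + 11 = 21 ≤ 22, payoff 6 + 16 + 4 = 26.
Y + C: cost 3 + 13 = 16 ≤ 22, payoff 16 + 9 = 25.
K + Y: cost 7 + 3 = 10 ≤ 22, payoff 6 + 16 = 22.
Best is K, Y, and A with total payoff 26.

26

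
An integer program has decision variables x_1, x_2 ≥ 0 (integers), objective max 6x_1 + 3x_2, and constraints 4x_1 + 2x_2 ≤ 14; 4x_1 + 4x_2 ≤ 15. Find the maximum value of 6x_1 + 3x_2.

(x_1,x_2)=(3,0): 4·3+2·0=12≤14, 4·3+4·0=12≤15, objective 18.
(x_1,x_2)=(2,1): 4·2+2·1=10≤14, 4·2+4·1=12≤15, objective 15.
No feasible integer point exceeds 18.

18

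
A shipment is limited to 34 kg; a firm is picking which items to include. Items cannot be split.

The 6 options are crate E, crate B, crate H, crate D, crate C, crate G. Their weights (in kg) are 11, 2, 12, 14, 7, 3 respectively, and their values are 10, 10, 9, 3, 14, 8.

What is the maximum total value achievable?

43

Take crate E, crate B, crate H, and crate C: weight 11 + 2 + 12 + 7 = 32 ≤ 34, value 10 + 10 + 9 + 14 = 43.
No other feasible combination does better.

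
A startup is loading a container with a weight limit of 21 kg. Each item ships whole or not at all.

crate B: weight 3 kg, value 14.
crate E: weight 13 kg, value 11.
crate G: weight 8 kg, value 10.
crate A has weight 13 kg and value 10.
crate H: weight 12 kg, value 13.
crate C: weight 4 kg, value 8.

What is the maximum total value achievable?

35

This is a 0-1 knapsack instance.
Allowing fractional choices, the relaxed optimum would be about 38.5, but items are indivisible.
crate B + crate G + crate C: weight 3 + 8 + 4 = 15 ≤ 21, value 14 + 10 + 8 = 32.
crate B + crate E + crate C: weight 3 + 13 + 4 = 20 ≤ 21, value 14 + 11 + 8 = 33.
crate B + crate H + crate C: weight 3 + 12 + 4 = 19 ≤ 21, value 14 + 13 + 8 = 35.
Best is crate B, crate H, and crate C with total value 35.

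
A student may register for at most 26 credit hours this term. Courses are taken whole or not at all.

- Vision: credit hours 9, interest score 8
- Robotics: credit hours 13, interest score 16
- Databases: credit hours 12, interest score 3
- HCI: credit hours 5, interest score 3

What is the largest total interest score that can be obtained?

24

Allowing fractional choices, the relaxed optimum would be about 26.4, but courses are indivisible.
Vision + Robotics: credit hours 9 + 13 = 22 ≤ 26, interest score 8 + 16 = 24.
Robotics + HCI: credit hours 13 + 5 = 18 ≤ 26, interest score 16 + 3 = 19.
Best is Vision and Robotics with total interest score 24.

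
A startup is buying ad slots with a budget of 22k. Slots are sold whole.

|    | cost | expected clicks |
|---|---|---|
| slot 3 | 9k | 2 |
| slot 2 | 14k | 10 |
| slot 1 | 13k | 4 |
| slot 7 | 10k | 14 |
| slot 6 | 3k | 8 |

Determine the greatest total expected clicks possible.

24

This is an integer program with binary decision variables.
Allowing fractional choices, the relaxed optimum would be about 28.4, but ad slots are indivisible.
slot 3 + slot 7 + slot 6: cost 9 + 10 + 3 = 22 ≤ 22, expected clicks 2 + 14 + 8 = 24.
slot 7 + slot 6: cost 10 + 3 = 13 ≤ 22, expected clicks 14 + 8 = 22.
Best is slot 3, slot 7, and slot 6 with total expected clicks 24.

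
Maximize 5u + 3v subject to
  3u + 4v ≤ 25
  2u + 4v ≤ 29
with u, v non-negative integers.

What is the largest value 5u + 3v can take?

(u,v)=(8,0): 3·8+4·0=24≤25, 2·8+4·0=16≤29, objective 40.
(u,v)=(7,1): 3·7+4·1=25≤25, 2·7+4·1=18≤29, objective 38.
(u,v)=(7,0): 3·7+4·0=21≤25, 2·7+4·0=14≤29, objective 35.
The best lattice point is (8,0), giving 40.

40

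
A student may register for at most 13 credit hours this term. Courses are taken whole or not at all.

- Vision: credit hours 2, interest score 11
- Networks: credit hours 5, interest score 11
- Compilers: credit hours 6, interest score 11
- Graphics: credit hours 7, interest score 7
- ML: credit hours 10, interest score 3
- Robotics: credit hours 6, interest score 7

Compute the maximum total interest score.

33

Vision + Networks + Compilers: credit hours 2 + 5 + 6 = 13 ≤ 13, interest score 11 + 11 + 11 = 33.
Vision + Networks: credit hours 2 + 5 = 7 ≤ 13, interest score 11 + 11 = 22.
Vision + Networks + Robotics: credit hours 2 + 5 + 6 = 13 ≤ 13, interest score 11 + 11 + 7 = 29.
Best is Vision, Networks, and Compilers with total interest score 33.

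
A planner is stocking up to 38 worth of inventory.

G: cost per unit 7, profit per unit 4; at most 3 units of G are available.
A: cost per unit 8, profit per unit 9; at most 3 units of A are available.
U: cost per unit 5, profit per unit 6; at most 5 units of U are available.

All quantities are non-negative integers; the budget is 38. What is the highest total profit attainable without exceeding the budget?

Take 2×A and 4×U: cost 36 ≤ 38, profit 2·9 + 4·6 = 42.
No other integer combination yields more.

42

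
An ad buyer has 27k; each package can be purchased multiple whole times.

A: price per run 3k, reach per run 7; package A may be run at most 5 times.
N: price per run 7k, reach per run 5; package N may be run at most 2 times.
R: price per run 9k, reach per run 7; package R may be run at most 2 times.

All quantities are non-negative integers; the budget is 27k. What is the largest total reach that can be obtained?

42

A has the best ratio (7/3); taking only A gives at most 5×7 = 35 (stopped by the supply cap of 5).
Mixing does better — 5×A and 1×R: price 24 ≤ 27, reach 5·7 + 1·7 = 42.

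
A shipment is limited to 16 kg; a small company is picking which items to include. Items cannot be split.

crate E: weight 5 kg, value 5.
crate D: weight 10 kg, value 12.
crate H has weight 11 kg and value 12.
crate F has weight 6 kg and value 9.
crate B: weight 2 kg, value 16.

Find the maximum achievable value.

30

Allowing fractional choices, the relaxed optimum would be about 34.6, but items are indivisible.
crate E + crate F + crate B: weight 5 + 6 + 2 = 13 ≤ 16, value 5 + 9 + 16 = 30.
crate H + crate B: weight 11 + 2 = 13 ≤ 16, value 12 + 16 = 28.
crate D + crate B: weight 10 + 2 = 12 ≤ 16, value 12 + 16 = 28.
Best is crate E, crate F, and crate B with total value 30.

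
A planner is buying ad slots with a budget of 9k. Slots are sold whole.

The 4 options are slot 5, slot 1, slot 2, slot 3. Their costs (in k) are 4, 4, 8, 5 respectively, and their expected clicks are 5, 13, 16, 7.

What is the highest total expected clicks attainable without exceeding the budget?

Allowing fractional choices, the relaxed optimum would be about 23.0, but ad slots are indivisible.
slot 2: cost 8 ≤ 9, expected clicks 16.
slot 1 + slot 3: cost 4 + 5 = 9 ≤ 9, expected clicks 13 + 7 = 20.
slot 5 + slot 1: cost 4 + 4 = 8 ≤ 9, expected clicks 5 + 13 = 18.
Best is slot 1 and slot 3 with total expected clicks 20.

20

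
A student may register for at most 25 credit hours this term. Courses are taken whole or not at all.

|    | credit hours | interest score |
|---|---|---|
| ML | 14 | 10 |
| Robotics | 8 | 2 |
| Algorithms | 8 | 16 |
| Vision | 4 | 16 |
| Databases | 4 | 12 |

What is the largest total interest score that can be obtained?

Allowing fractional choices, the relaxed optimum would be about 50.4, but courses are indivisible.
Robotics + Algorithms + Vision + Databases: credit hours 8 + 8 + 4 + 4 = 24 ≤ 25, interest score 2 + 16 + 16 + 12 = 46.
Algorithms + Vision + Databases: credit hours 8 + 4 + 4 = 16 ≤ 25, interest score 16 + 16 + 12 = 44.
Best is Robotics, Algorithms, Vision, and Databases with total interest score 46.

46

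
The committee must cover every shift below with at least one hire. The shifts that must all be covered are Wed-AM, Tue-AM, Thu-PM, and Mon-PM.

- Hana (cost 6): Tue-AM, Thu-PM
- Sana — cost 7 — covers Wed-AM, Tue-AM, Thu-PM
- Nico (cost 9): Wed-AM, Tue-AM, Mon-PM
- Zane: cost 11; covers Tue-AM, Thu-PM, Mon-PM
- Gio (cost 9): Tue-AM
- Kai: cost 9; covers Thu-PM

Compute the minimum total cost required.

The greedy cost-per-new-shift heuristic would pick Sana and Nico for 16, but a cheaper cover exists.
Choose Hana and Nico: together they cover Wed-AM, Tue-AM, Thu-PM, Mon-PM — every shift.
Total cost: 6 + 9 = 15.
No cover costs less than 15.

15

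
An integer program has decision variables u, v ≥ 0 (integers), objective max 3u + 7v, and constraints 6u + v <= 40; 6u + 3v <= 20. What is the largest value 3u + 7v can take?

(u,v)=(0,6) is feasible, giving 42.
(u,v)=(0,5) is feasible, giving 35.
No feasible integer point exceeds 42.

42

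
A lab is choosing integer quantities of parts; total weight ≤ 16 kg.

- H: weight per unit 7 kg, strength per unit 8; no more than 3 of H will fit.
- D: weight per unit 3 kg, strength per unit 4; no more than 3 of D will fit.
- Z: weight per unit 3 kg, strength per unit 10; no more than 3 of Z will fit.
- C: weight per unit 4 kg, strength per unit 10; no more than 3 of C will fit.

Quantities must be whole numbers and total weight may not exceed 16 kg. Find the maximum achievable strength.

1×D, 3×Z, and 1×C: weight 16 ≤ 16, strength 1·4 + 3·10 + 1·10 = 44.
1×Z and 3×C: weight 15 ≤ 16, strength 1·10 + 3·10 = 40.
Best is 44.

44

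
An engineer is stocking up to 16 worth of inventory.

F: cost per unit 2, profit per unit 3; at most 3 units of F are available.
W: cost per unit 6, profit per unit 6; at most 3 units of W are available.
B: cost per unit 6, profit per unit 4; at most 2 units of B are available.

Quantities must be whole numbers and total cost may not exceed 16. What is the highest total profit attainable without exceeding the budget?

18

This is a bounded integer knapsack.
Take 2×F and 2×W: cost 16 ≤ 16, profit 2·3 + 2·6 = 18.
No other integer combination yields more.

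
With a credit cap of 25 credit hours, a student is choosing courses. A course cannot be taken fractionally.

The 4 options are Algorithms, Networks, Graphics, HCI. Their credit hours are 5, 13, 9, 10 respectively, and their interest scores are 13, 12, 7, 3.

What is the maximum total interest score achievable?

25

Algorithms + Graphics + HCI: credit hours 5 + 9 + 10 = 24 ≤ 25, interest score 13 + 7 + 3 = 23.
Algorithms + Networks: credit hours 5 + 13 = 18 ≤ 25, interest score 13 + 12 = 25.
Algorithms + Graphics: credit hours 5 + 9 = 14 ≤ 25, interest score 13 + 7 = 20.
Best is Algorithms and Networks with total interest score 25.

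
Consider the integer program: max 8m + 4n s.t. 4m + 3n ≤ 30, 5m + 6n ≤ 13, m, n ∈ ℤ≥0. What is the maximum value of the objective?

16

Relaxing integrality, the LP optimum is 20.80 at (m,n) = (2.6, 0), which is not an integer point.
(m,n)=(2,0): 4·2+3·0=8≤30, 5·2+6·0=10≤13, objective 16.
(m,n)=(1,1): 4·1+3·1=7≤30, 5·1+6·1=11≤13, objective 12.
(m,n)=(1,0): 4·1+3·0=4≤30, 5·1+6·0=5≤13, objective 8.
Maximum is 16 at (m,n)=(2,0).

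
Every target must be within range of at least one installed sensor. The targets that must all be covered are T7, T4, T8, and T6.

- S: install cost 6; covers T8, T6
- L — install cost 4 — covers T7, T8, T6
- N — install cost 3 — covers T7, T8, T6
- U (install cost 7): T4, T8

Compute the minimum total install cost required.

10

This is a weighted set-cover instance.
Choose N and U: together they cover T7, T4, T8, T6 — every target.
Total install cost: 3 + 7 = 10.
No cover costs less than 10.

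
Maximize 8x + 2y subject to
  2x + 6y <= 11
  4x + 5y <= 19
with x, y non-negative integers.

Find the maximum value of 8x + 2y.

32

(x,y)=(4,0): 2·4+6·0=8≤11, 4·4+5·0=16≤19, objective 32.
(x,y)=(3,0): 2·3+6·0=6≤11, 4·3+5·0=12≤19, objective 24.
No feasible integer point exceeds 32.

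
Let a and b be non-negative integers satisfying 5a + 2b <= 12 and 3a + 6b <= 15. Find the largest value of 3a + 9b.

The continuous relaxation peaks at (0, 2.5) with value 22.50; rounding to a feasible lattice point costs some objective.
(a,b)=(1,2): 5·1+2·2=9≤12, 3·1+6·2=15≤15, objective 21.
(a,b)=(0,2): 5·0+2·2=4≤12, 3·0+6·2=12≤15, objective 18.
(a,b)=(2,1): 5·2+2·1=12≤12, 3·2+6·1=12≤15, objective 15.
No feasible integer point exceeds 21.

21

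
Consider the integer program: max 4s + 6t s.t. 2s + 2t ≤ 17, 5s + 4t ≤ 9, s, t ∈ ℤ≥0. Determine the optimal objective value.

The continuous relaxation peaks at (0, 2.25) with value 13.50; rounding to a feasible lattice point costs some objective.
(s,t)=(0,2): 2·0+2·2=4≤17, 5·0+4·2=8≤9, objective 12.
(s,t)=(1,1): 2·1+2·1=4≤17, 5·1+4·1=9≤9, objective 10.
(s,t)=(0,1): 2·0+2·1=2≤17, 5·0+4·1=4≤9, objective 6.
No feasible integer point exceeds 12.

12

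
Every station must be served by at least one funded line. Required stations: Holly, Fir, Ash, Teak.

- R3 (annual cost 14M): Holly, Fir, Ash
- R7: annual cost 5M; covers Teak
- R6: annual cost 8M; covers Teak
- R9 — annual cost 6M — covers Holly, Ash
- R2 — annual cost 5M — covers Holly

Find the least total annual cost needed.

19

This is an integer covering problem.
The greedy cost-per-new-station heuristic would pick R9, R7, and R3 for 25, but a cheaper cover exists.
Choose R3 and R7: together they cover Holly, Fir, Ash, Teak — every station.
Total annual cost: 14 + 5 = 19.
No cover costs less than 19.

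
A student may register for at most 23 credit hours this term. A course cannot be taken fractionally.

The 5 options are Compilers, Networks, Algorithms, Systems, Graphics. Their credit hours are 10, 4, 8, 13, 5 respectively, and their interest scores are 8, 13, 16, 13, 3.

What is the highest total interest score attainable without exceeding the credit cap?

Take Compilers, Networks, and Algorithms: credit hours 10 + 4 + 8 = 22 ≤ 23, interest score 8 + 13 + 16 = 37.
No other feasible combination does better.

37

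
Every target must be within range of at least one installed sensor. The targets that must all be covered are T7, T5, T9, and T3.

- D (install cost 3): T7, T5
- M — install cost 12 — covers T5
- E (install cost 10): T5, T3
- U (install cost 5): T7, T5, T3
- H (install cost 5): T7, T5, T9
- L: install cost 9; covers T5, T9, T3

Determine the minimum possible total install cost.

10

The greedy cost-per-new-target heuristic would pick D and L for 12, but a cheaper cover exists.
Choose U and H: together they cover T7, T5, T9, T3 — every target.
Total install cost: 5 + 5 = 10.
No cover costs less than 10.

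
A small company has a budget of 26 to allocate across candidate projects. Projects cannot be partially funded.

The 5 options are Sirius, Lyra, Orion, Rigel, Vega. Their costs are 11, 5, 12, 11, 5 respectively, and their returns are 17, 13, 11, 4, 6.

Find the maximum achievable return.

36

Take Sirius, Lyra, and Vega: cost 11 + 5 + 5 = 21 ≤ 26, return 17 + 13 + 6 = 36.
No other feasible combination does better.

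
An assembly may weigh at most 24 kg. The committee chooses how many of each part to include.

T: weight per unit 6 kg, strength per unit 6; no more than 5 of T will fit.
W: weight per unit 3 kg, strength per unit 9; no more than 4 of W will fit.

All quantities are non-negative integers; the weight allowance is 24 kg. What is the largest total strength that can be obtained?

48

W has the best ratio (9/3); taking only W gives at most 4×9 = 36 (stopped by the supply cap of 4).
Mixing does better — 2×T and 4×W: weight 24 ≤ 24, strength 2·6 + 4·9 = 48.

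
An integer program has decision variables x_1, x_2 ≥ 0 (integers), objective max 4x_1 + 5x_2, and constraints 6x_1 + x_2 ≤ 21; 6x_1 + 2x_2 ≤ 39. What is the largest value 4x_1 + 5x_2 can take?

(x_1,x_2)=(0,19): 6·0+1·19=19≤21, 6·0+2·19=38≤39, objective 95.
(x_1,x_2)=(0,18): 6·0+1·18=18≤21, 6·0+2·18=36≤39, objective 90.
The best lattice point is (0,19), giving 95.

95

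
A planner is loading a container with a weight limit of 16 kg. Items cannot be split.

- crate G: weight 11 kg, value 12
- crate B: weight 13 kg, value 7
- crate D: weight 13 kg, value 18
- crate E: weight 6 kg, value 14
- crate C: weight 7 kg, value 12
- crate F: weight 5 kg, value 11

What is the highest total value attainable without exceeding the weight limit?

26

Allowing fractional choices, the relaxed optimum would be about 33.6, but items are indivisible.
crate E + crate F: weight 6 + 5 = 11 ≤ 16, value 14 + 11 = 25.
crate E + crate C: weight 6 + 7 = 13 ≤ 16, value 14 + 12 = 26.
Best is crate E and crate C with total value 26.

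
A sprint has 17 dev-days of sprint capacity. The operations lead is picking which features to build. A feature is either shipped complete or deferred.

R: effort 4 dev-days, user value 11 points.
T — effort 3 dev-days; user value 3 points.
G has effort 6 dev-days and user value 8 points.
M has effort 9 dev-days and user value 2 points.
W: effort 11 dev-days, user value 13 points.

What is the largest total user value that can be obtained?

Take R and W: effort 4 + 11 = 15 ≤ 17, user value 11 + 13 = 24.
No other feasible combination does better.

24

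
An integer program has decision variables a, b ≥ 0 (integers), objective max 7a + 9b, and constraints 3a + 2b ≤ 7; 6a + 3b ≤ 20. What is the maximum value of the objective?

27

The continuous relaxation peaks at (0, 3.5) with value 31.50; rounding to a feasible lattice point costs some objective.
(a,b)=(0,3): 3·0+2·3=6≤7, 6·0+3·3=9≤20, objective 27.
(a,b)=(1,2): 3·1+2·2=7≤7, 6·1+3·2=12≤20, objective 25.
(a,b)=(0,2): 3·0+2·2=4≤7, 6·0+3·2=6≤20, objective 18.
The best lattice point is (0,3), giving 27.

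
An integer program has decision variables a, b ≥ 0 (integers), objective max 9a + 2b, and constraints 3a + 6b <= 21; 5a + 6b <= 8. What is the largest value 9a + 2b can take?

The continuous relaxation peaks at (1.6, 0) with value 14.40; rounding to a feasible lattice point costs some objective.
(a,b)=(1,0): 3·1+6·0=3≤21, 5·1+6·0=5≤8, objective 9.
(a,b)=(0,1): 3·0+6·1=6≤21, 5·0+6·1=6≤8, objective 2.
(a,b)=(0,0): 3·0+6·0=0≤21, 5·0+6·0=0≤8, objective 0.
Maximum is 9 at (a,b)=(1,0).

9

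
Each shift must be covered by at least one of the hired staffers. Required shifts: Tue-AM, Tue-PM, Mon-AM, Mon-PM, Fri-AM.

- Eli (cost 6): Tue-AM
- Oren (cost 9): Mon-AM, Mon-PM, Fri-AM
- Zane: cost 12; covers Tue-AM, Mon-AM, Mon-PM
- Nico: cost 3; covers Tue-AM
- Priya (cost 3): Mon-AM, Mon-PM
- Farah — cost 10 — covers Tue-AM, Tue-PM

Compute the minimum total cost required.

The greedy cost-per-new-shift heuristic would pick Priya, Nico, Oren, and Farah for 25, but a cheaper cover exists.
Choose Oren and Farah: together they cover Tue-AM, Tue-PM, Mon-AM, Mon-PM, Fri-AM — every shift.
Total cost: 9 + 10 = 19.
No cover costs less than 19.

19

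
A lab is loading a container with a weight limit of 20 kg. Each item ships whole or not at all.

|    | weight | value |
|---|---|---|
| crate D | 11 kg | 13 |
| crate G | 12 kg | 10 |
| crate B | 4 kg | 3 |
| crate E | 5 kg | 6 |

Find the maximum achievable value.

22

Take crate D, crate B, and crate E: weight 11 + 4 + 5 = 20 ≤ 20, value 13 + 3 + 6 = 22.
No other feasible combination does better.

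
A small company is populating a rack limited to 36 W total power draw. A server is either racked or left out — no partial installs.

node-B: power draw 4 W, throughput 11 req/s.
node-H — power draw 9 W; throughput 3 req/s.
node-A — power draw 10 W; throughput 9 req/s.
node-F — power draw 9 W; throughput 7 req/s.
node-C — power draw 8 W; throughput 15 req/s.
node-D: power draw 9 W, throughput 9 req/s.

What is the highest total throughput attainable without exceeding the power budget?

44

This is an integer program with binary decision variables.
node-B + node-A + node-C + node-D: power draw 4 + 10 + 8 + 9 = 31 ≤ 36, throughput 11 + 9 + 15 + 9 = 44.
node-B + node-F + node-C + node-D: power draw 4 + 9 + 8 + 9 = 30 ≤ 36, throughput 11 + 7 + 15 + 9 = 42.
Best is node-B, node-A, node-C, and node-D with total throughput 44.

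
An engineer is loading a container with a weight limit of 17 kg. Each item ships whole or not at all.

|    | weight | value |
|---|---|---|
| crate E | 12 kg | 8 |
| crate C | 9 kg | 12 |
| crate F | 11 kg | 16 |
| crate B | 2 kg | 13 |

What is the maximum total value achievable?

29

Allowing fractional choices, the relaxed optimum would be about 34.3, but items are indivisible.
crate F + crate B: weight 11 + 2 = 13 ≤ 17, value 16 + 13 = 29.
crate C + crate B: weight 9 + 2 = 11 ≤ 17, value 12 + 13 = 25.
Best is crate F and crate B with total value 29.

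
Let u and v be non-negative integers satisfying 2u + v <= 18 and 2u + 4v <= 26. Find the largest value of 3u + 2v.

The continuous relaxation peaks at (7.67, 2.67) with value 28.33; rounding to a feasible lattice point costs some objective.
(u,v)=(8,2): 2·8+1·2=18≤18, 2·8+4·2=24≤26, objective 28.
(u,v)=(7,3): 2·7+1·3=17≤18, 2·7+4·3=26≤26, objective 27.
(u,v)=(8,1): 2·8+1·1=17≤18, 2·8+4·1=20≤26, objective 26.
Maximum is 28 at (u,v)=(8,2).

28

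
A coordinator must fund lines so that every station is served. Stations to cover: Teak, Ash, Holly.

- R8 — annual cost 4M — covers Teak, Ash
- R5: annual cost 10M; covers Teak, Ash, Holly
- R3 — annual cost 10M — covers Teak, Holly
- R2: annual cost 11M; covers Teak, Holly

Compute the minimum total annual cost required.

10

The greedy cost-per-new-station heuristic would pick R8 and R5 for 14, but a cheaper cover exists.
R5 alone covers Teak, Ash, Holly — every station.
Total annual cost: 10.
No cover costs less than 10.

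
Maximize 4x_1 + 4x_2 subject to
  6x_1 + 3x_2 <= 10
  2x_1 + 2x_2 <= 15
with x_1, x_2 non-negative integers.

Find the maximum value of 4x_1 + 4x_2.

(x_1,x_2)=(0,3): 6·0+3·3=9≤10, 2·0+2·3=6≤15, objective 12.
(x_1,x_2)=(0,2): 6·0+3·2=6≤10, 2·0+2·2=4≤15, objective 8.
The best lattice point is (0,3), giving 12.

12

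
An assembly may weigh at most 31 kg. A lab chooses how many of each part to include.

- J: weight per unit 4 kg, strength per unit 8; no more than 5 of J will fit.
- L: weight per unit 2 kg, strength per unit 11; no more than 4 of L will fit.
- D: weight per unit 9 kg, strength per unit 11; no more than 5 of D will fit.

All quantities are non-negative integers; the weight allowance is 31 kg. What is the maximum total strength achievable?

5×J and 4×L: weight 28 ≤ 31, strength 5·8 + 4·11 = 84.
3×J, 4×L, and 1×D: weight 29 ≤ 31, strength 3·8 + 4·11 + 1·11 = 79.
Best is 84.

84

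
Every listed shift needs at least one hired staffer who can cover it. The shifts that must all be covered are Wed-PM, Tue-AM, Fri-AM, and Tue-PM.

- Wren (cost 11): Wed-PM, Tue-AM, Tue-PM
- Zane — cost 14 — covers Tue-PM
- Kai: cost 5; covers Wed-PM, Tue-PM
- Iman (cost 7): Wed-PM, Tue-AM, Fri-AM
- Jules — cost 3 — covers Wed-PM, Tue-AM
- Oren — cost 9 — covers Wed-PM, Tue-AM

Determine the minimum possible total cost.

Choose Kai and Iman: together they cover Wed-PM, Tue-AM, Fri-AM, Tue-PM — every shift.
Total cost: 5 + 7 = 12.

12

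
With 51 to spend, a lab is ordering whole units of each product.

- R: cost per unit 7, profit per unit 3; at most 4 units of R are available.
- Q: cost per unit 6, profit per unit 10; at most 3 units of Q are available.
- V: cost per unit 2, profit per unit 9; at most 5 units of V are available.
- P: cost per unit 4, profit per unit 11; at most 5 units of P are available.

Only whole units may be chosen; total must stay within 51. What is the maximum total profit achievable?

V has the best ratio (9/2); taking only V gives at most 5×9 = 45 (stopped by the supply cap of 5).
Mixing does better — 3×Q, 5×V, and 5×P: cost 48 ≤ 51, profit 3·10 + 5·9 + 5·11 = 130.

130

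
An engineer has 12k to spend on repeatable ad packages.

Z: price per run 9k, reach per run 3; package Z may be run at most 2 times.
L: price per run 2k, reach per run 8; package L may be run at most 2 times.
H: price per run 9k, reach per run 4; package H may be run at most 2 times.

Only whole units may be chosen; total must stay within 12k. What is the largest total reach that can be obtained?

This is a bounded integer knapsack.
1×L and 1×H: price 11 ≤ 12, reach 1·8 + 1·4 = 12.
2×L: price 4 ≤ 12, reach 2·8 = 16.
Best is 16.

16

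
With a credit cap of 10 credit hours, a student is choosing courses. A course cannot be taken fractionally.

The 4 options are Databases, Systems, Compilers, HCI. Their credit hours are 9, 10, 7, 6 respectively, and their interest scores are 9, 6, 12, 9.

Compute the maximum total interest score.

12

Allowing fractional choices, the relaxed optimum would be about 16.5, but courses are indivisible.
HCI: credit hours 6 ≤ 10, interest score 9.
Databases: credit hours 9 ≤ 10, interest score 9.
Compilers: credit hours 7 ≤ 10, interest score 12.
Best is Compilers with total interest score 12.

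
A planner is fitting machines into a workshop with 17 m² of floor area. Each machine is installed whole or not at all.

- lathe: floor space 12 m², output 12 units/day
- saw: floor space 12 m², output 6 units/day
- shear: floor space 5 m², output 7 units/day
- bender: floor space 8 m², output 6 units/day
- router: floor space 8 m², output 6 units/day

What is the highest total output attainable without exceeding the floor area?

19

lathe + shear: floor space 12 + 5 = 17 ≤ 17, output 12 + 7 = 19.
shear + router: floor space 5 + 8 = 13 ≤ 17, output 7 + 6 = 13.
shear + bender: floor space 5 + 8 = 13 ≤ 17, output 7 + 6 = 13.
Best is lathe and shear with total output 19.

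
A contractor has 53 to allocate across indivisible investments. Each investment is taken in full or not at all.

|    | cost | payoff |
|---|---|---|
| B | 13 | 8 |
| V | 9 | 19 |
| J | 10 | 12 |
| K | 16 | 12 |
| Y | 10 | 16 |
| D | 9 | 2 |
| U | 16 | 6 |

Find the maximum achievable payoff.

This is a 0-1 knapsack instance.
B + V + J + Y + D: cost 13 + 9 + 10 + 10 + 9 = 51 ≤ 53, payoff 8 + 19 + 12 + 16 + 2 = 57.
V + J + K + Y: cost 9 + 10 + 16 + 10 = 45 ≤ 53, payoff 19 + 12 + 12 + 16 = 59.
Best is V, J, K, and Y with total payoff 59.

59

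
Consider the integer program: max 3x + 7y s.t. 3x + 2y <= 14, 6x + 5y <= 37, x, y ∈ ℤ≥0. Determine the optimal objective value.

49

(x,y)=(0,7) is feasible, giving 49.
(x,y)=(0,6) is feasible, giving 42.
Maximum is 49 at (x,y)=(0,7).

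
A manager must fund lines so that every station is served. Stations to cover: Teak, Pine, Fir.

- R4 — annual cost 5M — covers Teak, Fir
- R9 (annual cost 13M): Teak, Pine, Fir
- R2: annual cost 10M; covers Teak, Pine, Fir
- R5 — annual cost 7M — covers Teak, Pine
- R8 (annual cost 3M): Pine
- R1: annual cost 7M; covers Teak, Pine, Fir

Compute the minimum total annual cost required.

R1 alone covers Teak, Pine, Fir — every station.
Total annual cost: 7.
No cover costs less than 7.

7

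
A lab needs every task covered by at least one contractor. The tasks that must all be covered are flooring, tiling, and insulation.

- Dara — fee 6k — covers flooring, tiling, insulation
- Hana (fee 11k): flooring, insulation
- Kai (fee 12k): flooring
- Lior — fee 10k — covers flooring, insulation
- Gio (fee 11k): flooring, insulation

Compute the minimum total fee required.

Dara alone covers flooring, tiling, insulation — every task.
Total fee: 6.
No cover costs less than 6.

6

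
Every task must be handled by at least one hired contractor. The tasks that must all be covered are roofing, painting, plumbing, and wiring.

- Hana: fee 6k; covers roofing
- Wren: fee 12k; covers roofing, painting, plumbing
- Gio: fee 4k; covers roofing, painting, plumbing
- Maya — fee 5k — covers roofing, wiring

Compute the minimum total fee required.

This is an integer covering problem.
Choose Gio and Maya: together they cover roofing, painting, plumbing, wiring — every task.
Total fee: 4 + 5 = 9.
No cover costs less than 9.

9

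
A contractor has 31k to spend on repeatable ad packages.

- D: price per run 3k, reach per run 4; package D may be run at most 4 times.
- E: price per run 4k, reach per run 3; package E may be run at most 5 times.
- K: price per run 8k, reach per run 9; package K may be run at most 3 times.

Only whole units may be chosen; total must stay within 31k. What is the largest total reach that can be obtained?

D has the best ratio (4/3); taking only D gives at most 4×4 = 16 (stopped by the supply cap of 4).
Mixing does better — 2×D and 3×K: price 30 ≤ 31, reach 2·4 + 3·9 = 35.

35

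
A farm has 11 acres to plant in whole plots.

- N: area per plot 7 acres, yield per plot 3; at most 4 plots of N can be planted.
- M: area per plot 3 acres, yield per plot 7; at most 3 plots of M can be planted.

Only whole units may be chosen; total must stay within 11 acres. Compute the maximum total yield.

21

This is a bounded integer knapsack.
M has the best ratio (7/3); taking only M gives at most 3×7 = 21 (stopped by the area limit).
Optimal: 3×M: area 9 ≤ 11, yield 3·7 = 21.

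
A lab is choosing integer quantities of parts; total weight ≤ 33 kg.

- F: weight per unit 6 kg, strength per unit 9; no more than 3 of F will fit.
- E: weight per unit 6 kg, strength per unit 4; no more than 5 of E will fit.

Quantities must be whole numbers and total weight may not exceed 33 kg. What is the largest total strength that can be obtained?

35

3×F and 1×E: weight 24 ≤ 33, strength 3·9 + 1·4 = 31.
3×F and 2×E: weight 30 ≤ 33, strength 3·9 + 2·4 = 35.
Best is 35.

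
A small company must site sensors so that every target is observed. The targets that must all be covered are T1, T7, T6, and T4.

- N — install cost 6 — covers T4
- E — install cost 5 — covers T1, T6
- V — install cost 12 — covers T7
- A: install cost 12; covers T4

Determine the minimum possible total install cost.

23

Choose N, E, and V: together they cover T1, T7, T6, T4 — every target.
Total install cost: 6 + 5 + 12 = 23.
No cover costs less than 23.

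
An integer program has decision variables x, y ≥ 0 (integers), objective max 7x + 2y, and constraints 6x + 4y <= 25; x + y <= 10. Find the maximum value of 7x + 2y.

28

(x,y)=(4,0): 6·4+4·0=24≤25, 1·4+1·0=4≤10, objective 28.
(x,y)=(3,1): 6·3+4·1=22≤25, 1·3+1·1=4≤10, objective 23.
(x,y)=(3,0): 6·3+4·0=18≤25, 1·3+1·0=3≤10, objective 21.
The best lattice point is (4,0), giving 28.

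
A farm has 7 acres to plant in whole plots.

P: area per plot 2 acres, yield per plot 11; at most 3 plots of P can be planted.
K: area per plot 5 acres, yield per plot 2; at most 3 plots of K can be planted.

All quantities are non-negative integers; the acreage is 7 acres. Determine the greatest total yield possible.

3×P: area 6 ≤ 7, yield 3·11 = 33.
2×P: area 4 ≤ 7, yield 2·11 = 22.
Best is 33.

33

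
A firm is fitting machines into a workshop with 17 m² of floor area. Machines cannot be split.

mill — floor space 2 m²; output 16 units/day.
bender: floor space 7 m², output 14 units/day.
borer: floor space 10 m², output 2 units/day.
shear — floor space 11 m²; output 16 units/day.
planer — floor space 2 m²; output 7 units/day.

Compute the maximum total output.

39

mill + shear: floor space 2 + 11 = 13 ≤ 17, output 16 + 16 = 32.
mill + shear + planer: floor space 2 + 11 + 2 = 15 ≤ 17, output 16 + 16 + 7 = 39.
mill + bender + planer: floor space 2 + 7 + 2 = 11 ≤ 17, output 16 + 14 + 7 = 37.
Best is mill, shear, and planer with total output 39.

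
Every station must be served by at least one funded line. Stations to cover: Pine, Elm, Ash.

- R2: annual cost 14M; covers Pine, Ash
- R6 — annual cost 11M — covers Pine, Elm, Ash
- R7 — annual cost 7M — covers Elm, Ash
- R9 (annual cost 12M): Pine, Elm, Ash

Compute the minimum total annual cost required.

11

R6 alone covers Pine, Elm, Ash — every station.
Total annual cost: 11.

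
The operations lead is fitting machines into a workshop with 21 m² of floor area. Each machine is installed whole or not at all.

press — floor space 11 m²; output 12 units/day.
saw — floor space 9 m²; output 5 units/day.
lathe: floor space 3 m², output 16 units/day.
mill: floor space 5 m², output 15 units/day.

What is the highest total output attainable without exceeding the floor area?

43

Allowing fractional choices, the relaxed optimum would be about 44.1, but machines are indivisible.
saw + lathe + mill: floor space 9 + 3 + 5 = 17 ≤ 21, output 5 + 16 + 15 = 36.
press + lathe + mill: floor space 11 + 3 + 5 = 19 ≤ 21, output 12 + 16 + 15 = 43.
Best is press, lathe, and mill with total output 43.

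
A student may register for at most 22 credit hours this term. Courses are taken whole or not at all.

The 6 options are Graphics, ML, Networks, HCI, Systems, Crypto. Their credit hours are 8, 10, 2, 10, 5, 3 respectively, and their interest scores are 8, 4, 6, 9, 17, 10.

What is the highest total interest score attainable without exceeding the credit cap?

42

Allowing fractional choices, the relaxed optimum would be about 44.6, but courses are indivisible.
ML + Networks + Systems + Crypto: credit hours 10 + 2 + 5 + 3 = 20 ≤ 22, interest score 4 + 6 + 17 + 10 = 37.
Networks + HCI + Systems + Crypto: credit hours 2 + 10 + 5 + 3 = 20 ≤ 22, interest score 6 + 9 + 17 + 10 = 42.
Graphics + Networks + Systems + Crypto: credit hours 8 + 2 + 5 + 3 = 18 ≤ 22, interest score 8 + 6 + 17 + 10 = 41.
Best is Networks, HCI, Systems, and Crypto with total interest score 42.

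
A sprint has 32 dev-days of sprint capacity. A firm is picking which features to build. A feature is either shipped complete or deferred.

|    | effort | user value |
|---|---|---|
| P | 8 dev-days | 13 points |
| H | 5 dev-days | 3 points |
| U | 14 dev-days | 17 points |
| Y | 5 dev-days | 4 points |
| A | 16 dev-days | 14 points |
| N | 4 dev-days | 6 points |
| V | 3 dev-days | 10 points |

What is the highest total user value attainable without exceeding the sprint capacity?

46

This is a 0-1 knapsack instance.
Take P, U, N, and V: effort 8 + 14 + 4 + 3 = 29 ≤ 32, user value 13 + 17 + 6 + 10 = 46.
No other feasible combination does better.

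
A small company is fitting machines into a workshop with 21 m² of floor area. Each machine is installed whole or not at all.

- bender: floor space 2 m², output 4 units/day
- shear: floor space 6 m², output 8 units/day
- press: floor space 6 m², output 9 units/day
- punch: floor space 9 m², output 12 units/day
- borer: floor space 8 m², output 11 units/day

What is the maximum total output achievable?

29

Treat it as a binary knapsack problem.
shear + press + borer: floor space 6 + 6 + 8 = 20 ≤ 21, output 8 + 9 + 11 = 28.
bender + punch + borer: floor space 2 + 9 + 8 = 19 ≤ 21, output 4 + 12 + 11 = 27.
shear + press + punch: floor space 6 + 6 + 9 = 21 ≤ 21, output 8 + 9 + 12 = 29.
Best is shear, press, and punch with total output 29.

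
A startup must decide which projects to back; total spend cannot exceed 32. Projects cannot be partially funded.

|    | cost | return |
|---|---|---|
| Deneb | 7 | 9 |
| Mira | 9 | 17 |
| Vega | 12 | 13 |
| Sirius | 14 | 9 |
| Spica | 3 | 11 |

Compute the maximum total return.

Mira + Vega + Spica: cost 9 + 12 + 3 = 24 ≤ 32, return 17 + 13 + 11 = 41.
Deneb + Mira + Vega + Spica: cost 7 + 9 + 12 + 3 = 31 ≤ 32, return 9 + 17 + 13 + 11 = 50.
Best is Deneb, Mira, Vega, and Spica with total return 50.

50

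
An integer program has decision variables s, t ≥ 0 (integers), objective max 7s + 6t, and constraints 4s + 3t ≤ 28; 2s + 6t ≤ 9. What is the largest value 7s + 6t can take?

28

The continuous relaxation peaks at (4.5, 0) with value 31.50; rounding to a feasible lattice point costs some objective.
(s,t)=(4,0): 4·4+3·0=16≤28, 2·4+6·0=8≤9, objective 28.
(s,t)=(3,0): 4·3+3·0=12≤28, 2·3+6·0=6≤9, objective 21.
The best lattice point is (4,0), giving 28.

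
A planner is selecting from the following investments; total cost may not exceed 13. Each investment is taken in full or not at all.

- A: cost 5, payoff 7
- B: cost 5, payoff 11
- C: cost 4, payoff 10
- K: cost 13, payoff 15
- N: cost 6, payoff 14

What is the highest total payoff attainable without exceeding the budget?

25

B + N: cost 5 + 6 = 11 ≤ 13, payoff 11 + 14 = 25.
B + C: cost 5 + 4 = 9 ≤ 13, payoff 11 + 10 = 21.
C + N: cost 4 + 6 = 10 ≤ 13, payoff 10 + 14 = 24.
Best is B and N with total payoff 25.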